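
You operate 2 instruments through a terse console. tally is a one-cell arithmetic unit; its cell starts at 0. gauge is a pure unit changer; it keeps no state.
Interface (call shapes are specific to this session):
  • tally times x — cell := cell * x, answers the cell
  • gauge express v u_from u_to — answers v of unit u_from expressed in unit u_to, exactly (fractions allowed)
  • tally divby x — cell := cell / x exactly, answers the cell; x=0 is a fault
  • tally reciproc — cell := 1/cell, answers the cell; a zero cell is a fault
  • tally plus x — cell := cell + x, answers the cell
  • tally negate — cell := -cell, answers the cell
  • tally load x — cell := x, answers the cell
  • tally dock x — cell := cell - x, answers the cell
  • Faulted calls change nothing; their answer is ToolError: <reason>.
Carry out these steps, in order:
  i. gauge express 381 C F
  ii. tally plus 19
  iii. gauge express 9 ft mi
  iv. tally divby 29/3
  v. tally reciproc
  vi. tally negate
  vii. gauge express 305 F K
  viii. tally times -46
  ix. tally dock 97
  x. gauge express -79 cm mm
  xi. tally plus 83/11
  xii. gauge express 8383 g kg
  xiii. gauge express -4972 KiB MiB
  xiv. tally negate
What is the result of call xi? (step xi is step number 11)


> gauge express v: 381 u_from: C u_to: F
[out] 3589/5
> tally plus x: 19
[out] 19
> gauge express v: 9 u_from: ft u_to: mi
[out] 3/1760
> tally divby x: 29/3
[out] 57/29
> tally reciproc
[out] 29/57
> tally negate
[out] -29/57
> gauge express v: 305 u_from: F u_to: K
[out] 25489/60
> tally times x: -46
[out] 1334/57
> tally dock x: 97
[out] -4195/57
> gauge express v: -79 u_from: cm u_to: mm
[out] -790
> tally plus x: 83/11
[out] -41414/627
> gauge express v: 8383 u_from: g u_to: kg
[out] 8383/1000
> gauge express v: -4972 u_from: KiB u_to: MiB
[out] -1243/256
> tally negate
[out] 41414/627

Answer: -41414/627


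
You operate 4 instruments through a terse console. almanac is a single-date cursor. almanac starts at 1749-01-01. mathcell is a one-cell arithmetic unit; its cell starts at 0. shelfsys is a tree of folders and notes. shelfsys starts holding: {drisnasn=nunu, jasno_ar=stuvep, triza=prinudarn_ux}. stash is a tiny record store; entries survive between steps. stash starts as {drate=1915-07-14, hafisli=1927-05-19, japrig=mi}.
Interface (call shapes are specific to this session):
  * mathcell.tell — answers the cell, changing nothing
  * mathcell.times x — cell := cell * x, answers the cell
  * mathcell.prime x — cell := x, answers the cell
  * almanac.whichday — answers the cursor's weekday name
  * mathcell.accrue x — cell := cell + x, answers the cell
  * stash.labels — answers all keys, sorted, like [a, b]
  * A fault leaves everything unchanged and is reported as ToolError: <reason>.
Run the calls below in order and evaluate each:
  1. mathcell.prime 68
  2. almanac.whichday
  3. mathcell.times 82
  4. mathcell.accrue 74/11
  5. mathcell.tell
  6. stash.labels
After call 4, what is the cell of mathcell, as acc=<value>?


Answer: acc=61410/11

Derivation:
Act: mathcell.prime[x→68]
Obs: 68
Act: almanac.whichday[]
Obs: Wednesday
Act: mathcell.times[x→82]
Obs: 5576
Act: mathcell.accrue[x→74/11]
Obs: 61410/11
Act: mathcell.tell[]
Obs: 61410/11
Act: stash.labels[]
Obs: [drate, hafisli, japrig]


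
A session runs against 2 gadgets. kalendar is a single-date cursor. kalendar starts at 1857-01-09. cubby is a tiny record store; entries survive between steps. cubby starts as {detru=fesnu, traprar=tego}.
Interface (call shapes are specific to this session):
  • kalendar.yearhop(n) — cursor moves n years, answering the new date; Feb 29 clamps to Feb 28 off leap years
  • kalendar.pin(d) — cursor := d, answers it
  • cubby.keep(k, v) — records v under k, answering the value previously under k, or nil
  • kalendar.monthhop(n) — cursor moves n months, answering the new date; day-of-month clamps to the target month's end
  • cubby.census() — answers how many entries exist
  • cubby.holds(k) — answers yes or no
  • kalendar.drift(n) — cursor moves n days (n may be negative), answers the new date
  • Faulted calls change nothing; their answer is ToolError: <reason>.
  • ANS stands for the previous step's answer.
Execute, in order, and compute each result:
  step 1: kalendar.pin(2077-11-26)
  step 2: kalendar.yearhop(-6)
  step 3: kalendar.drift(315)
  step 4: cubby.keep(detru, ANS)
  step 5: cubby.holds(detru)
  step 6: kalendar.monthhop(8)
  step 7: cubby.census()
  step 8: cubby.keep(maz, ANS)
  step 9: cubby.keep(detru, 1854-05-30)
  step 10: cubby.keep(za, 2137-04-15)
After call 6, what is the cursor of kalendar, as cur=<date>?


Do: kalendar.pin[d=2077-11-26]
See: 2077-11-26
Do: kalendar.yearhop[n=-6]
See: 2071-11-26
Do: kalendar.drift[n=315]
See: 2072-10-06
Do: cubby.keep[k=detru; v=ANS]
See: fesnu
Do: cubby.holds[k=detru]
See: yes
Do: kalendar.monthhop[n=8]
See: 2073-06-06
Do: cubby.census[]
See: 2
Do: cubby.keep[k=maz; v=ANS]
See: nil
Do: cubby.keep[k=detru; v=1854-05-30]
See: 2072-10-06
Do: cubby.keep[k=za; v=2137-04-15]
See: nil

Answer: cur=2073-06-06


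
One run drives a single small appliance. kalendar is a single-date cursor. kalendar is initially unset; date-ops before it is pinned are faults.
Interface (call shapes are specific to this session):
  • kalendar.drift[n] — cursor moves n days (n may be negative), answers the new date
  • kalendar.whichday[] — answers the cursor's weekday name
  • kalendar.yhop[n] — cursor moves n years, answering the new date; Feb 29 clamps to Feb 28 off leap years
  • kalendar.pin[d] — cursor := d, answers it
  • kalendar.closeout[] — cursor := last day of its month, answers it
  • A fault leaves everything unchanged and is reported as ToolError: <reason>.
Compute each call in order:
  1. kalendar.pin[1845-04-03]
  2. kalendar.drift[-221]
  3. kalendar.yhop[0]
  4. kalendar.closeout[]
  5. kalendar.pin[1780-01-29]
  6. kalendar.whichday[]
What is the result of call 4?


Answer: 1844-08-31

Derivation:
==> kalendar.pin(d: 1845-04-03)
<== 1845-04-03
==> kalendar.drift(n: -221)
<== 1844-08-25
==> kalendar.yhop(n: 0)
<== 1844-08-25
==> kalendar.closeout()
<== 1844-08-31
==> kalendar.pin(d: 1780-01-29)
<== 1780-01-29
==> kalendar.whichday()
<== Saturday


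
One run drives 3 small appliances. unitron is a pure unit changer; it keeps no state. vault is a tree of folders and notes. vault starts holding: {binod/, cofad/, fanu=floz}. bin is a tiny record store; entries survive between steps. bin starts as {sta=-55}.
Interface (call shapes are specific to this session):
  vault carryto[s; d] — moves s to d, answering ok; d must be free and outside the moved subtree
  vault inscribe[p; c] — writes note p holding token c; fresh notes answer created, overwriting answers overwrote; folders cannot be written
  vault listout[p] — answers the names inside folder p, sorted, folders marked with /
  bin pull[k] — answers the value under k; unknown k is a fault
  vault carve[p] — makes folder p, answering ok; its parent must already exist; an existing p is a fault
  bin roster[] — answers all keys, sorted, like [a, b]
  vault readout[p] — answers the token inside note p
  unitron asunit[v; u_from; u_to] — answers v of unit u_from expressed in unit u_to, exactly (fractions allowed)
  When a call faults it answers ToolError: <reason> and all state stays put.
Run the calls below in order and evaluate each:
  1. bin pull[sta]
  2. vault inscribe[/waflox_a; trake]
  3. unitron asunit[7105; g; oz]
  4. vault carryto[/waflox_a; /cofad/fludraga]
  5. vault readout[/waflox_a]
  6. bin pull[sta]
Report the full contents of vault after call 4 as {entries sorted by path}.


% 1. bin pull(k=sta) ~> -55
% 2. vault inscribe(p=/waflox_a, c=trake) ~> created
% 3. unitron asunit(v=7105, u_from=g, u_to=oz) ~> 1624000000/6479891
% 4. vault carryto(s=/waflox_a, d=/cofad/fludraga) ~> ok
% 5. vault readout(p=/waflox_a) ~> ToolError: not found
% 6. bin pull(k=sta) ~> -55

Answer: {binod/, cofad/, cofad/fludraga=trake, fanu=floz}


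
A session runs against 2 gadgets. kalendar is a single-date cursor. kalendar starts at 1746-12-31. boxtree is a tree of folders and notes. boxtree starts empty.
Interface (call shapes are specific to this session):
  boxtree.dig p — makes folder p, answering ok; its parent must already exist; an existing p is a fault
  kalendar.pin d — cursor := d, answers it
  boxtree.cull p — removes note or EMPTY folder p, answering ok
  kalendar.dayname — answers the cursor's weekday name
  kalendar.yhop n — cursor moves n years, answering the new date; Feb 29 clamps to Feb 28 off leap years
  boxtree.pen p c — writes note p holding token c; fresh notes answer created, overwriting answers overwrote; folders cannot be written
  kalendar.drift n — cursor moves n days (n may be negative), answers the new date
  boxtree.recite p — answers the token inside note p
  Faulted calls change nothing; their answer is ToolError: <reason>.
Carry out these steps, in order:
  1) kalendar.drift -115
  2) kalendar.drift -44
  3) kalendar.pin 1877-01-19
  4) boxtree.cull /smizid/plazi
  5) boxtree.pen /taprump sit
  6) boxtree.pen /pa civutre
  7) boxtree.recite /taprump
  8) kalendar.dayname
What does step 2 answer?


Step: drift[n→-115]
Result: 1746-09-07
Step: drift[n→-44]
Result: 1746-07-25
Step: pin[d→1877-01-19]
Result: 1877-01-19
Step: cull[p→/smizid/plazi]
Result: ToolError: not found
Step: pen[p→/taprump; c→sit]
Result: created
Step: pen[p→/pa; c→civutre]
Result: created
Step: recite[p→/taprump]
Result: sit
Step: dayname[]
Result: Friday

Answer: 1746-07-25


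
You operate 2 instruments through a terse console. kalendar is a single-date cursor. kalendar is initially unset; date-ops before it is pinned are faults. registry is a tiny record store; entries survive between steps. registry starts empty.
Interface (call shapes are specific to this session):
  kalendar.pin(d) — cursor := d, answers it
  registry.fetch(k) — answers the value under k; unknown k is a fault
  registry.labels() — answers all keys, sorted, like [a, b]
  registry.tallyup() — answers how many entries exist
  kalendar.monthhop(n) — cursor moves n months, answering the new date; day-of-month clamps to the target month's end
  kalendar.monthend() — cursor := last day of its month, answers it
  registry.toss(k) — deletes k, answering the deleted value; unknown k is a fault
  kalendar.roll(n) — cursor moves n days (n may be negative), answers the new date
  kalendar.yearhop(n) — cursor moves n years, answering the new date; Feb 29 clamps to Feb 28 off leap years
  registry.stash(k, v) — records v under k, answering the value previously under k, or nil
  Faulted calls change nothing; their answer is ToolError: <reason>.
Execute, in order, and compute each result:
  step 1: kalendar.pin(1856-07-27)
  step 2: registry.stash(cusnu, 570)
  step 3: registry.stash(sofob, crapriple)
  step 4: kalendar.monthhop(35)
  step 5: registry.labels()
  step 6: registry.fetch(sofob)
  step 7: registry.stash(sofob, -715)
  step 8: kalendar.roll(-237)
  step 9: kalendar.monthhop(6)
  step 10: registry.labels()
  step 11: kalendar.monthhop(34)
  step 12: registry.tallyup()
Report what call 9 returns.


Answer: 1859-05-02

Derivation:
>> kalendar.pin(d: 1856-07-27)
<< 1856-07-27
>> registry.stash(k: cusnu, v: 570)
<< nil
>> registry.stash(k: sofob, v: crapriple)
<< nil
>> kalendar.monthhop(n: 35)
<< 1859-06-27
>> registry.labels()
<< [cusnu, sofob]
>> registry.fetch(k: sofob)
<< crapriple
>> registry.stash(k: sofob, v: -715)
<< crapriple
>> kalendar.roll(n: -237)
<< 1858-11-02
>> kalendar.monthhop(n: 6)
<< 1859-05-02
>> registry.labels()
<< [cusnu, sofob]
>> kalendar.monthhop(n: 34)
<< 1862-03-02
>> registry.tallyup()
<< 2


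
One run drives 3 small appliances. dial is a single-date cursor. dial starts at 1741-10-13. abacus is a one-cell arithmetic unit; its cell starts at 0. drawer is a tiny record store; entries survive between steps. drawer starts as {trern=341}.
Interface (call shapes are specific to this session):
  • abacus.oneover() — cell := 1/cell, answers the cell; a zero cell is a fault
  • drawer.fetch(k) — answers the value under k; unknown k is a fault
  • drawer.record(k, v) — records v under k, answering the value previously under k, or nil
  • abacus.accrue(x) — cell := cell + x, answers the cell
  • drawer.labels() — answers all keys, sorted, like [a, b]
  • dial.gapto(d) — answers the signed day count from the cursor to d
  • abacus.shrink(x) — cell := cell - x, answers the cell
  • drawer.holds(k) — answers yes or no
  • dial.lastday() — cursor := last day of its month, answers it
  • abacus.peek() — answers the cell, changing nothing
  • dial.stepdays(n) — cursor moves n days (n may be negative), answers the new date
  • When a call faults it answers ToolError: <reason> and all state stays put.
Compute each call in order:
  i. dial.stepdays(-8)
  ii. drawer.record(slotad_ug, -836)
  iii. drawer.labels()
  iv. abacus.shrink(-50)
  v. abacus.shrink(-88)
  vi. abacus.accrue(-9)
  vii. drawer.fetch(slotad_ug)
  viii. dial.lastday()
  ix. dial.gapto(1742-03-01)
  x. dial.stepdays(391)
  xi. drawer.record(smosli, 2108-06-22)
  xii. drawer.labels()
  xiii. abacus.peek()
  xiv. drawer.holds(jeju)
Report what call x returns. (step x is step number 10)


Do: dial.stepdays[n→-8]
See: 1741-10-05
Do: drawer.record[k→slotad_ug; v→-836]
See: nil
Do: drawer.labels[]
See: [slotad_ug, trern]
Do: abacus.shrink[x→-50]
See: 50
Do: abacus.shrink[x→-88]
See: 138
Do: abacus.accrue[x→-9]
See: 129
Do: drawer.fetch[k→slotad_ug]
See: -836
Do: dial.lastday[]
See: 1741-10-31
Do: dial.gapto[d→1742-03-01]
See: 121
Do: dial.stepdays[n→391]
See: 1742-11-26
Do: drawer.record[k→smosli; v→2108-06-22]
See: nil
Do: drawer.labels[]
See: [slotad_ug, smosli, trern]
Do: abacus.peek[]
See: 129
Do: drawer.holds[k→jeju]
See: no

Answer: 1742-11-26


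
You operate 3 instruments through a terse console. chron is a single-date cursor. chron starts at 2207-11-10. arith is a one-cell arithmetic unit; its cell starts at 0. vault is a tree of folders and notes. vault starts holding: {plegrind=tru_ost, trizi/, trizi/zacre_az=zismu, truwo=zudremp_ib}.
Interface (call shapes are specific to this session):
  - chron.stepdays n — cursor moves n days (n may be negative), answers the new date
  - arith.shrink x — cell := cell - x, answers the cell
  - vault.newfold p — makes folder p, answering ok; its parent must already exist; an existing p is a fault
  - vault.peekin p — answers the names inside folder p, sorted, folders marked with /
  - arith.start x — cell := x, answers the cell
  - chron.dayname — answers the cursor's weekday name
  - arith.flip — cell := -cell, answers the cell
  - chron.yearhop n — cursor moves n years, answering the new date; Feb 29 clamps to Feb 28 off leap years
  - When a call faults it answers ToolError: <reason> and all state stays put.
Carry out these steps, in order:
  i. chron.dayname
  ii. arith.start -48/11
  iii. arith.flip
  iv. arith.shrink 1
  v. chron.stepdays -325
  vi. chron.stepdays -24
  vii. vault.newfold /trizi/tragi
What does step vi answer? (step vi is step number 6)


Answer: 2206-11-26

Derivation:
Do: chron.dayname[]
See: Tuesday
Do: arith.start[x='-48/11']
See: -48/11
Do: arith.flip[]
See: 48/11
Do: arith.shrink[x='1']
See: 37/11
Do: chron.stepdays[n='-325']
See: 2206-12-20
Do: chron.stepdays[n='-24']
See: 2206-11-26
Do: vault.newfold[p='/trizi/tragi']
See: ok


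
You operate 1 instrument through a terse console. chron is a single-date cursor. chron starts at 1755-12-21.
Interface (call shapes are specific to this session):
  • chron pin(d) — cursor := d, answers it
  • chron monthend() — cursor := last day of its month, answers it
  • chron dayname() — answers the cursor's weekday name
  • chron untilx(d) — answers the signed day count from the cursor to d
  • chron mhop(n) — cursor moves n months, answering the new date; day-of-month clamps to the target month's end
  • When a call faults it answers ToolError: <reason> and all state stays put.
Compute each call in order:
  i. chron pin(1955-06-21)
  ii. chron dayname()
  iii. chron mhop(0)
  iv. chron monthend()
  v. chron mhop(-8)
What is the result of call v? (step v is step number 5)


Answer: 1954-10-30

Derivation:
>> chron pin(d: 1955-06-21)
<< 1955-06-21
>> chron dayname()
<< Tuesday
>> chron mhop(n: 0)
<< 1955-06-21
>> chron monthend()
<< 1955-06-30
>> chron mhop(n: -8)
<< 1954-10-30


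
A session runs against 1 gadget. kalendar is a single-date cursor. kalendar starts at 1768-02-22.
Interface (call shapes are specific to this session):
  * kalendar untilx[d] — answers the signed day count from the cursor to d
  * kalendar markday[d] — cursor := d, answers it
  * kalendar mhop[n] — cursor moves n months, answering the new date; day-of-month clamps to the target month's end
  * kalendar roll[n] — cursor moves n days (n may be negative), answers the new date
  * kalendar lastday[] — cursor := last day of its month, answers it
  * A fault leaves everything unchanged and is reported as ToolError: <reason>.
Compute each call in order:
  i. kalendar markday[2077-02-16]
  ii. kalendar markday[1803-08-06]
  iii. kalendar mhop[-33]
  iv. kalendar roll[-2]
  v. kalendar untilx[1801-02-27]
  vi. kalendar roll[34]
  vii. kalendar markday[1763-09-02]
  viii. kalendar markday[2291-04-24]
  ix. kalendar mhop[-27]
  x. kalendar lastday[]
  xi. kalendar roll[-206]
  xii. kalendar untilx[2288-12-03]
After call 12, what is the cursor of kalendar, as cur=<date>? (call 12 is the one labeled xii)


Answer: cur=2288-07-09

Derivation:
CALL kalendar markday[d: 2077-02-16]
RET  2077-02-16
CALL kalendar markday[d: 1803-08-06]
RET  1803-08-06
CALL kalendar mhop[n: -33]
RET  1800-11-06
CALL kalendar roll[n: -2]
RET  1800-11-04
CALL kalendar untilx[d: 1801-02-27]
RET  115
CALL kalendar roll[n: 34]
RET  1800-12-08
CALL kalendar markday[d: 1763-09-02]
RET  1763-09-02
CALL kalendar markday[d: 2291-04-24]
RET  2291-04-24
CALL kalendar mhop[n: -27]
RET  2289-01-24
CALL kalendar lastday[]
RET  2289-01-31
CALL kalendar roll[n: -206]
RET  2288-07-09
CALL kalendar untilx[d: 2288-12-03]
RET  147


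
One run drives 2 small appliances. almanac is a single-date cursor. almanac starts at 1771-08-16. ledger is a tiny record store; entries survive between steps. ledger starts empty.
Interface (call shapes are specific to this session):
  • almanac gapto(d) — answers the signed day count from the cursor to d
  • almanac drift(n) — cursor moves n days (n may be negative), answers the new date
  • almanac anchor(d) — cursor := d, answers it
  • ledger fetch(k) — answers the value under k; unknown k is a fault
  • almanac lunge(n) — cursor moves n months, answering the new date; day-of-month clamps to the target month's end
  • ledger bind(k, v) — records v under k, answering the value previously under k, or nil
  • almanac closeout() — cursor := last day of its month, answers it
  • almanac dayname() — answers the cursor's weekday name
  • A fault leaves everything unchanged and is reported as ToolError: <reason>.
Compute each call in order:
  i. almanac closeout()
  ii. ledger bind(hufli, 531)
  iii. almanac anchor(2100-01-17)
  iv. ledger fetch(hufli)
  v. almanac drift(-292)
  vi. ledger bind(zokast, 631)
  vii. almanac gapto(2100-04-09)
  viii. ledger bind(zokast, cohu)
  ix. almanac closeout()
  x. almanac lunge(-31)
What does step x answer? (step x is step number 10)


Answer: 2096-08-31

Derivation:
% 1. almanac closeout() ~> 1771-08-31
% 2. ledger bind(hufli, 531) ~> nil
% 3. almanac anchor(2100-01-17) ~> 2100-01-17
% 4. ledger fetch(hufli) ~> 531
% 5. almanac drift(-292) ~> 2099-03-31
% 6. ledger bind(zokast, 631) ~> nil
% 7. almanac gapto(2100-04-09) ~> 374
% 8. ledger bind(zokast, cohu) ~> 631
% 9. almanac closeout() ~> 2099-03-31
% 10. almanac lunge(-31) ~> 2096-08-31


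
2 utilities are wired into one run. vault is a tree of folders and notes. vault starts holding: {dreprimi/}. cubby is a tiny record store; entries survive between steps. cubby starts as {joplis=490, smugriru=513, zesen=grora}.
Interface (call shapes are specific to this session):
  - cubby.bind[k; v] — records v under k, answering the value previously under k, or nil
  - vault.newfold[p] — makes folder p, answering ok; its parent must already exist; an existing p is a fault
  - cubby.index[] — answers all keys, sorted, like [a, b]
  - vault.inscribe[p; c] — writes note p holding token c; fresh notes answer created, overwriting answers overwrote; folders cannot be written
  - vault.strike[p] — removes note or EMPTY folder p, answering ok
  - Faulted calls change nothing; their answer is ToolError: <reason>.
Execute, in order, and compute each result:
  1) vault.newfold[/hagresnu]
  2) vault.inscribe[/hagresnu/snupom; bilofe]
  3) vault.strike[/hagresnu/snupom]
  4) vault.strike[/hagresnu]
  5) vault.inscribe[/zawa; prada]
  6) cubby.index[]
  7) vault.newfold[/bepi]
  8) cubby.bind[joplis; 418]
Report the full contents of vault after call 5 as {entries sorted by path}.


> vault.newfold p=/hagresnu
= ok
> vault.inscribe p=/hagresnu/snupom c=bilofe
= created
> vault.strike p=/hagresnu/snupom
= ok
> vault.strike p=/hagresnu
= ok
> vault.inscribe p=/zawa c=prada
= created
> cubby.index
= [joplis, smugriru, zesen]
> vault.newfold p=/bepi
= ok
> cubby.bind k=joplis v=418
= 490

Answer: {dreprimi/, zawa=prada}


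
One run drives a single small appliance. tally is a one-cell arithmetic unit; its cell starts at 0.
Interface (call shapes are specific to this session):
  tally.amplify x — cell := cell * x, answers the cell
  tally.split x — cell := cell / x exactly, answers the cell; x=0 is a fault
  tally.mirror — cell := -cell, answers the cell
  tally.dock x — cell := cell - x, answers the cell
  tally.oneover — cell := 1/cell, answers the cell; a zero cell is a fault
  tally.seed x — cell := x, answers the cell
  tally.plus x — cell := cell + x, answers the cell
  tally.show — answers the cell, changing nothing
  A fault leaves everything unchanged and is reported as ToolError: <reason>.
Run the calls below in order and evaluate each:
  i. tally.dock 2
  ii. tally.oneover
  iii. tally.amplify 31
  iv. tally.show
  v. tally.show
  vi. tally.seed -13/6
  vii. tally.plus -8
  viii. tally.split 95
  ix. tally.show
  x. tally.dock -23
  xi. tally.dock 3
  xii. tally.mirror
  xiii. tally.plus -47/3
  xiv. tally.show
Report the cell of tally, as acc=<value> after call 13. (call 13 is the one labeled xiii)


Answer: acc=-20269/570

Derivation:
CALL tally.dock[2]
RET  -2
CALL tally.oneover[]
RET  -1/2
CALL tally.amplify[31]
RET  -31/2
CALL tally.show[]
RET  -31/2
CALL tally.show[]
RET  -31/2
CALL tally.seed[-13/6]
RET  -13/6
CALL tally.plus[-8]
RET  -61/6
CALL tally.split[95]
RET  -61/570
CALL tally.show[]
RET  -61/570
CALL tally.dock[-23]
RET  13049/570
CALL tally.dock[3]
RET  11339/570
CALL tally.mirror[]
RET  -11339/570
CALL tally.plus[-47/3]
RET  -20269/570
CALL tally.show[]
RET  -20269/570


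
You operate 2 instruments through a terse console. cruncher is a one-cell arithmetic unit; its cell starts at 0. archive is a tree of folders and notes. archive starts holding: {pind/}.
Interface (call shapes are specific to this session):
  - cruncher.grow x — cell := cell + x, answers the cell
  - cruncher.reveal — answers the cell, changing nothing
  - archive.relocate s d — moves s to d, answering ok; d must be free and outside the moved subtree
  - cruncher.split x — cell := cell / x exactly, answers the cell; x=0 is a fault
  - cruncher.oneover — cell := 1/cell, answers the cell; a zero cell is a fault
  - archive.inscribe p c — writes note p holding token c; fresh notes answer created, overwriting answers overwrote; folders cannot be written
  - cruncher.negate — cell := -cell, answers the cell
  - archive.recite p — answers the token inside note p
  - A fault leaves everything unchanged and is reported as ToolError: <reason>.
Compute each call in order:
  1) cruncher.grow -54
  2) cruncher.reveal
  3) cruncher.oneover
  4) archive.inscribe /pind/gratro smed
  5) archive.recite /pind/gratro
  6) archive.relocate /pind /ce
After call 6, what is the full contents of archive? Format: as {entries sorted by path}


Answer: {ce/, ce/gratro=smed}

Derivation:
[in] grow x='-54'
:: -54
[in] reveal
:: -54
[in] oneover
:: -1/54
[in] inscribe p='/pind/gratro' c='smed'
:: created
[in] recite p='/pind/gratro'
:: smed
[in] relocate s='/pind' d='/ce'
:: ok


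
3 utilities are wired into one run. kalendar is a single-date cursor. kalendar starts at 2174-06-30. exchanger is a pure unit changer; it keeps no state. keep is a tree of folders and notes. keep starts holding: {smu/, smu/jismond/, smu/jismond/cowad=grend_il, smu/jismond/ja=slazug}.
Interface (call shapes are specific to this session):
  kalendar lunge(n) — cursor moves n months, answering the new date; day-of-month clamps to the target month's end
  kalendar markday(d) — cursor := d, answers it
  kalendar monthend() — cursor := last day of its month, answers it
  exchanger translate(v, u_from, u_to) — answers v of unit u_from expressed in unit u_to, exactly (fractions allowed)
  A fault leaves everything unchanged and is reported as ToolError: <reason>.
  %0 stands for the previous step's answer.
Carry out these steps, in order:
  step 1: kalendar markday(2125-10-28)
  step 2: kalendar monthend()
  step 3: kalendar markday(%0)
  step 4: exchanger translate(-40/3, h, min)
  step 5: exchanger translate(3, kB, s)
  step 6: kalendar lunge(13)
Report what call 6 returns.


> kalendar markday d=2125-10-28
:: 2125-10-28
> kalendar monthend
:: 2125-10-31
> kalendar markday d=%0
:: 2125-10-31
> exchanger translate v=-40/3 u_from=h u_to=min
:: -800
> exchanger translate v=3 u_from=kB u_to=s
:: ToolError: incompatible units
> kalendar lunge n=13
:: 2126-11-30

Answer: 2126-11-30


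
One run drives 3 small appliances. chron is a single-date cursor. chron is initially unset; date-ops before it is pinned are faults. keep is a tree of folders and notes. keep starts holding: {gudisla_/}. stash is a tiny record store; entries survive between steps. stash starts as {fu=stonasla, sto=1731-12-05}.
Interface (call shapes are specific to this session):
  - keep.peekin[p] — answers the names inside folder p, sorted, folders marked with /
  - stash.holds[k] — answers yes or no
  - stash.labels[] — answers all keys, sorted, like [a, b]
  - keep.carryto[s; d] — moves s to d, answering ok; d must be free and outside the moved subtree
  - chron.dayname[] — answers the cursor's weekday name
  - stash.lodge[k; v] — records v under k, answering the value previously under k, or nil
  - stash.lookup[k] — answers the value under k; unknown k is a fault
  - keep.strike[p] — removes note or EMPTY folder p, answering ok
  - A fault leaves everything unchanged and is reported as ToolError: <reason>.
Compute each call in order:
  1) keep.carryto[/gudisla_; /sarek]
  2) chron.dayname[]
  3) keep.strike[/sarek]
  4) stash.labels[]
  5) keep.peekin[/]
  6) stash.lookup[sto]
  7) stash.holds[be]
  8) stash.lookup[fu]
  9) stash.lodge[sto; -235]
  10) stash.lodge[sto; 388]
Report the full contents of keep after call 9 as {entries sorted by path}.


Answer: {}

Derivation:
~$ carryto s='/gudisla_' d='/sarek'
  ok
~$ dayname
  ToolError: no date set
~$ strike p='/sarek'
  ok
~$ labels
  [fu, sto]
~$ peekin p='/'
  []
~$ lookup k='sto'
  1731-12-05
~$ holds k='be'
  no
~$ lookup k='fu'
  stonasla
~$ lodge k='sto' v='-235'
  1731-12-05
~$ lodge k='sto' v='388'
  -235


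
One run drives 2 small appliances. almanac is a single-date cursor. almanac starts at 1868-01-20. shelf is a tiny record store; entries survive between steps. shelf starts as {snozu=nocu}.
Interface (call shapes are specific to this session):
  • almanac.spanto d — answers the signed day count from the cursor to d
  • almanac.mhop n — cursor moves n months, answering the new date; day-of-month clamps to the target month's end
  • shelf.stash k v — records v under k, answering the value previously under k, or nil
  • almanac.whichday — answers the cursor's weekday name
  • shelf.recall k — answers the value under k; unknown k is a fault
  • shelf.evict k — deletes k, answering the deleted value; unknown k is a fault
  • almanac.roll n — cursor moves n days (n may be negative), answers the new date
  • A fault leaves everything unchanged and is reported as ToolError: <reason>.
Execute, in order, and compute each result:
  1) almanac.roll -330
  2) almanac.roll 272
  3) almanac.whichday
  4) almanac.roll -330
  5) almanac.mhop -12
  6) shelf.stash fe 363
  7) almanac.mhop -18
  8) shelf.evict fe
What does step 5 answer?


Answer: 1865-12-28

Derivation:
Then almanac.roll using n→-330: 1867-02-24.
Using almanac.roll using n→272, giving 1867-11-23.
I invoke almanac.whichday, — result: Saturday.
I invoke almanac.roll using n→-330, and get 1866-12-28.
Now I run almanac.mhop using n→-12, which returns 1865-12-28.
Calling shelf.stash using k→fe, v→363: nil.
Then almanac.mhop using n→-18, and get 1864-06-28.
Next I call shelf.evict using k→fe, and get 363.


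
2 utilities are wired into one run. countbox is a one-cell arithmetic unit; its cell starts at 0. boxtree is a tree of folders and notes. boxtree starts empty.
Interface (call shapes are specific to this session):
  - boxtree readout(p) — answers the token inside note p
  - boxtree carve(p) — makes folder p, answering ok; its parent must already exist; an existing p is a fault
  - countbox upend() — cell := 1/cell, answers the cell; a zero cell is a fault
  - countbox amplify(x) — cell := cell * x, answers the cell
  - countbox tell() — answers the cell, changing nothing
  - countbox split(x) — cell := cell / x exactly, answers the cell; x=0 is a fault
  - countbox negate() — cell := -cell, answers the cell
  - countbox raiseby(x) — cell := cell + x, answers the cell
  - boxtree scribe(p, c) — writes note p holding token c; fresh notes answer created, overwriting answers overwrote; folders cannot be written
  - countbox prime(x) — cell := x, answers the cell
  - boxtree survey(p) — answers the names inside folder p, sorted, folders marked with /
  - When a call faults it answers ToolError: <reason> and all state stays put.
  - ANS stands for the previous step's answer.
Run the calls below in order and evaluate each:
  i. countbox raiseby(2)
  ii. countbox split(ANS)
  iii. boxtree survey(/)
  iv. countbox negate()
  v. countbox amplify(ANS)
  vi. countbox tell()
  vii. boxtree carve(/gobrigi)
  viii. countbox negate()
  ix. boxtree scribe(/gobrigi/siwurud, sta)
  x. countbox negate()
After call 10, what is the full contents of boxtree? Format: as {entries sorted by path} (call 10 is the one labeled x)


Answer: {gobrigi/, gobrigi/siwurud=sta}

Derivation:
> countbox raiseby x=2
  2
> countbox split x=ANS
  1
> boxtree survey p=/
  []
> countbox negate
  -1
> countbox amplify x=ANS
  1
> countbox tell
  1
> boxtree carve p=/gobrigi
  ok
> countbox negate
  -1
> boxtree scribe p=/gobrigi/siwurud c=sta
  created
> countbox negate
  1


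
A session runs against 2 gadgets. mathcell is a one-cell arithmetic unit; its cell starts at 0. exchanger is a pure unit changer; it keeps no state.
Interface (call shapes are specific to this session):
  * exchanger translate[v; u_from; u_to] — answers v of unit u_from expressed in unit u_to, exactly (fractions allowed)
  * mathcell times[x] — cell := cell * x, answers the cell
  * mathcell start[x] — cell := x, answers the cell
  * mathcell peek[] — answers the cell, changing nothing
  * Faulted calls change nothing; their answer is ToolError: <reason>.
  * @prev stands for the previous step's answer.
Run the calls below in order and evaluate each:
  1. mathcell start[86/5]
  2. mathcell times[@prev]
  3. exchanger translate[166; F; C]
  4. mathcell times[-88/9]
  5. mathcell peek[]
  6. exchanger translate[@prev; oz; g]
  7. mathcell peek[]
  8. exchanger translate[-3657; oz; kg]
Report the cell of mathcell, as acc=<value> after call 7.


Answer: acc=-650848/225

Derivation:
→ mathcell start(86/5)
← 86/5
→ mathcell times(@prev)
← 7396/25
→ exchanger translate(166, F, C)
← 670/9
→ mathcell times(-88/9)
← -650848/225
→ mathcell peek()
← -650848/225
→ exchanger translate(@prev, oz, g)
← -922561521343/11250000
→ mathcell peek()
← -650848/225
→ exchanger translate(-3657, oz, kg)
← -165878729709/1600000000


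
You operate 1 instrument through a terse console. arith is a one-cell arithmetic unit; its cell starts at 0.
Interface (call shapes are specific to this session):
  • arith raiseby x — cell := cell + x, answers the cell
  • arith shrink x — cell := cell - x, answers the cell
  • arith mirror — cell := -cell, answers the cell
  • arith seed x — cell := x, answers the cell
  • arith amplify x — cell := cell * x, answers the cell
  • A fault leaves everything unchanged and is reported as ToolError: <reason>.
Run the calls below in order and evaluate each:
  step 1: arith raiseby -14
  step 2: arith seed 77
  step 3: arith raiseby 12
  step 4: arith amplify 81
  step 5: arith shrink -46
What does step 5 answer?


Using arith raiseby passing x=-14, yielding -14.
I use arith seed passing x=77, which returns 77.
I try arith raiseby passing x=12, and observe 89.
Next I call arith amplify passing x=81, → 7209.
I run arith shrink passing x=-46, giving 7255.

Answer: 7255


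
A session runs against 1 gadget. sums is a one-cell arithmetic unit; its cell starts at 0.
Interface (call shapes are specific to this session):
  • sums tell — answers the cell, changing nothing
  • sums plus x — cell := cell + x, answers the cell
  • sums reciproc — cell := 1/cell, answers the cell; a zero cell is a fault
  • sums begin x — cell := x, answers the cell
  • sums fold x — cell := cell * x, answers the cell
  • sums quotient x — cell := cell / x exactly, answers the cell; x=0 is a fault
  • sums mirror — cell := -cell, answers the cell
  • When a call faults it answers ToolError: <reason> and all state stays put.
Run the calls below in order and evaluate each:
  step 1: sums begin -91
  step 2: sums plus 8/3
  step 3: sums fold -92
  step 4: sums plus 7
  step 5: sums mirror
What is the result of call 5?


Answer: -24401/3

Derivation:
Then sums begin passing x=-91, → -91.
I try sums plus passing x=8/3, giving -265/3.
Then sums fold passing x=-92, and see 24380/3.
I run sums plus passing x=7: 24401/3.
Calling sums mirror, and get -24401/3.


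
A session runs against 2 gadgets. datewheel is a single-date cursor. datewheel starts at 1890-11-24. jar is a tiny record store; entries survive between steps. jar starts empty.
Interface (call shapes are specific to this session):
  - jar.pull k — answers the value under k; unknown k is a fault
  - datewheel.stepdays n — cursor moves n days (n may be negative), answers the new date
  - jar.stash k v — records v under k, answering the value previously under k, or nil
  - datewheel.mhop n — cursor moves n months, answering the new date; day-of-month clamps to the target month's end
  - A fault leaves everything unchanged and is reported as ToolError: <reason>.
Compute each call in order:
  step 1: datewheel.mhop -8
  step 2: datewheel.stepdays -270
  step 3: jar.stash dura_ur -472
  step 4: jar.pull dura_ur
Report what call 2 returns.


Next I call datewheel.mhop(n: -8), → 1890-03-24.
Then datewheel.stepdays(n: -270): 1889-06-27.
Invoking jar.stash(k: dura_ur, v: -472): nil.
Invoking jar.pull(k: dura_ur): -472.

Answer: 1889-06-27


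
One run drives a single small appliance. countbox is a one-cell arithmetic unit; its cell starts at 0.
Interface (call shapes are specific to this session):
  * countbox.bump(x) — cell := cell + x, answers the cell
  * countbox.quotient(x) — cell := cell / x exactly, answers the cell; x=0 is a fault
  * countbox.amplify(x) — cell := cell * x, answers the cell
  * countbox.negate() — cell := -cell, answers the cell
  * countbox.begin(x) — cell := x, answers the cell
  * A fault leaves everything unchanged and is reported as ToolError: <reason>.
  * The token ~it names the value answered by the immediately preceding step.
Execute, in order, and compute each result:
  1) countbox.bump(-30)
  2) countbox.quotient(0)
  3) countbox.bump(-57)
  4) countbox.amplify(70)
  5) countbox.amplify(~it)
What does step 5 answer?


Answer: 37088100

Derivation:
==> bump(x→-30)
<== -30
==> quotient(x→0)
<== ToolError: division by zero
==> bump(x→-57)
<== -87
==> amplify(x→70)
<== -6090
==> amplify(x→~it)
<== 37088100


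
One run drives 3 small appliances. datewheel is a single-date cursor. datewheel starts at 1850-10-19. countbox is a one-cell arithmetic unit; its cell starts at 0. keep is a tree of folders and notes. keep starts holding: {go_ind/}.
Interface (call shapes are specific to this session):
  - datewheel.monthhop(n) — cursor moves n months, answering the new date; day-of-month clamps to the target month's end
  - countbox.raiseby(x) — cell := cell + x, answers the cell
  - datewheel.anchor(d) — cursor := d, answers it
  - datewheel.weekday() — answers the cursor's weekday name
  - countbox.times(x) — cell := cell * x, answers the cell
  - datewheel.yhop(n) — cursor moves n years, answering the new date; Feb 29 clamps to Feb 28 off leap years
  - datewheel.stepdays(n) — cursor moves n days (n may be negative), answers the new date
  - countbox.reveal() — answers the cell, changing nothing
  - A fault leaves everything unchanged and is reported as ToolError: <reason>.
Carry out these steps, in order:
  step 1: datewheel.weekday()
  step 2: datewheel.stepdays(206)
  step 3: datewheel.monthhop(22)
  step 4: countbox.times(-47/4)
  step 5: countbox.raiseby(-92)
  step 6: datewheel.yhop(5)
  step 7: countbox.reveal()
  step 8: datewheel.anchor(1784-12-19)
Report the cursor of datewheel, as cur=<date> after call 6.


>> datewheel.weekday()
<< Saturday
>> datewheel.stepdays(n→206)
<< 1851-05-13
>> datewheel.monthhop(n→22)
<< 1853-03-13
>> countbox.times(x→-47/4)
<< 0
>> countbox.raiseby(x→-92)
<< -92
>> datewheel.yhop(n→5)
<< 1858-03-13
>> countbox.reveal()
<< -92
>> datewheel.anchor(d→1784-12-19)
<< 1784-12-19

Answer: cur=1858-03-13


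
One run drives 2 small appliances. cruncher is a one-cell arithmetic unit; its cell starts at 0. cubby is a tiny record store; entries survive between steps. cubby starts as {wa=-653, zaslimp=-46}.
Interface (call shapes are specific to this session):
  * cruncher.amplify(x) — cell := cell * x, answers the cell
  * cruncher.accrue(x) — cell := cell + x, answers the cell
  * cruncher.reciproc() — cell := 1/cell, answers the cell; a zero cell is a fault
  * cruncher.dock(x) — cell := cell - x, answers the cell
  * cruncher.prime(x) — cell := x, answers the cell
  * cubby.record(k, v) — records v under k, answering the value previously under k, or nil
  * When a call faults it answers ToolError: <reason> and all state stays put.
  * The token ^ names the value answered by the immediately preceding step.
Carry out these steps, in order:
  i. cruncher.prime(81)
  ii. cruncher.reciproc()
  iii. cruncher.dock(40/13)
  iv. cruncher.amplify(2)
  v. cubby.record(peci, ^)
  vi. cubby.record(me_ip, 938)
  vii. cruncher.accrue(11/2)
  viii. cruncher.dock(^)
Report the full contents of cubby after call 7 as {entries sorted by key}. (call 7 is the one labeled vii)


Answer: {me_ip=938, peci=-6454/1053, wa=-653, zaslimp=-46}

Derivation:
-- 1. cruncher.prime(x=81) == 81
-- 2. cruncher.reciproc() == 1/81
-- 3. cruncher.dock(x=40/13) == -3227/1053
-- 4. cruncher.amplify(x=2) == -6454/1053
-- 5. cubby.record(k=peci, v=^) == nil
-- 6. cubby.record(k=me_ip, v=938) == nil
-- 7. cruncher.accrue(x=11/2) == -1325/2106
-- 8. cruncher.dock(x=^) == 0


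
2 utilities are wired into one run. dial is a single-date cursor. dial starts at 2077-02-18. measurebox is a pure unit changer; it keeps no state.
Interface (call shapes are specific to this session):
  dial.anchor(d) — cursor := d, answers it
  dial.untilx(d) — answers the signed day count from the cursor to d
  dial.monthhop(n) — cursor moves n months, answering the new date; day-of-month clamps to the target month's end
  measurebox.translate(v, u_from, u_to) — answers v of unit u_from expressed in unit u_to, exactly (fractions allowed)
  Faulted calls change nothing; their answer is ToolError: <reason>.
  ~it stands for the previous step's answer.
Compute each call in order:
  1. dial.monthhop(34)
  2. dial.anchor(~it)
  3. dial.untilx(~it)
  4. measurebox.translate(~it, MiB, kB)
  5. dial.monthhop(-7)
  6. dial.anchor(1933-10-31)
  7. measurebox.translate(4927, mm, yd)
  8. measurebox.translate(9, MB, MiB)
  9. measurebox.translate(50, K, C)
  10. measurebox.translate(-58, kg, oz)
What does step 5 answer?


Answer: 2079-05-18

Derivation:
Do: dial.monthhop[n→34]
See: 2079-12-18
Do: dial.anchor[d→~it]
See: 2079-12-18
Do: dial.untilx[d→~it]
See: 0
Do: measurebox.translate[v→~it; u_from→MiB; u_to→kB]
See: 0
Do: dial.monthhop[n→-7]
See: 2079-05-18
Do: dial.anchor[d→1933-10-31]
See: 1933-10-31
Do: measurebox.translate[v→4927; u_from→mm; u_to→yd]
See: 24635/4572
Do: measurebox.translate[v→9; u_from→MB; u_to→MiB]
See: 140625/16384
Do: measurebox.translate[v→50; u_from→K; u_to→C]
See: -4463/20
Do: measurebox.translate[v→-58; u_from→kg; u_to→oz]
See: -92800000000/45359237
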